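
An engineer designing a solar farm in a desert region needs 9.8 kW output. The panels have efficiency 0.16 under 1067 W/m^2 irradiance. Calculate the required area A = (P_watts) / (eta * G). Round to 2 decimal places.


Convert target power to watts: P = 9.8 * 1000 = 9800.0 W
Compute denominator: eta * G = 0.16 * 1067 = 170.72
Required area A = P / (eta * G) = 9800.0 / 170.72
A = 57.40 m^2

57.40


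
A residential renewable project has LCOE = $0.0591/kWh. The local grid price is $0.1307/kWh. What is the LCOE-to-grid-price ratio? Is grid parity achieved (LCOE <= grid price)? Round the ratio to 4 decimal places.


Compare LCOE to grid price:
  LCOE = $0.0591/kWh, Grid price = $0.1307/kWh
  Ratio = LCOE / grid_price = 0.0591 / 0.1307 = 0.4522
  Grid parity achieved (ratio <= 1)? yes

0.4522


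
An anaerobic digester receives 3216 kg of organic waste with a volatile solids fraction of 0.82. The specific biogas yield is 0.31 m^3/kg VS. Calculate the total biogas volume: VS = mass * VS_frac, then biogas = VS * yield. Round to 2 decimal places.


Compute volatile solids:
  VS = mass * VS_fraction = 3216 * 0.82 = 2637.12 kg
Calculate biogas volume:
  Biogas = VS * specific_yield = 2637.12 * 0.31
  Biogas = 817.51 m^3

817.51


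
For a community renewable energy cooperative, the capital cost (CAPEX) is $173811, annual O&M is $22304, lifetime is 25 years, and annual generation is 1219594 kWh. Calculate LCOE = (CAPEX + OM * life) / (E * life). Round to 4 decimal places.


Total cost = CAPEX + OM * lifetime = 173811 + 22304 * 25 = 173811 + 557600 = 731411
Total generation = annual * lifetime = 1219594 * 25 = 30489850 kWh
LCOE = 731411 / 30489850
LCOE = 0.0240 $/kWh

0.0240


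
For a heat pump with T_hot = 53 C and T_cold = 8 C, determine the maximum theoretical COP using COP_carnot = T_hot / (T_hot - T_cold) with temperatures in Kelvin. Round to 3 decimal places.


Convert to Kelvin:
  T_hot = 53 + 273.15 = 326.15 K
  T_cold = 8 + 273.15 = 281.15 K
Apply Carnot COP formula:
  COP = T_hot_K / (T_hot_K - T_cold_K) = 326.15 / 45.0
  COP = 7.248

7.248


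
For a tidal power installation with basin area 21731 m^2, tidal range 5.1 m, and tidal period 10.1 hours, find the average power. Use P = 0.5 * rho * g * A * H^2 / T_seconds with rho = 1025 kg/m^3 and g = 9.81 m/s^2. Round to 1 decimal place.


Convert period to seconds: T = 10.1 * 3600 = 36360.0 s
H^2 = 5.1^2 = 26.01
P = 0.5 * rho * g * A * H^2 / T
P = 0.5 * 1025 * 9.81 * 21731 * 26.01 / 36360.0
P = 78155.4 W

78155.4


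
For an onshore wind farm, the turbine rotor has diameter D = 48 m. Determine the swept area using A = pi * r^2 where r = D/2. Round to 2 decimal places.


Compute the rotor radius:
  r = D / 2 = 48 / 2 = 24.0 m
Calculate swept area:
  A = pi * r^2 = pi * 24.0^2
  A = 1809.56 m^2

1809.56


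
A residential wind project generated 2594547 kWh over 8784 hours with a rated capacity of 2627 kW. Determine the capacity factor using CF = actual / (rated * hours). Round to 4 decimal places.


Capacity factor = actual output / maximum possible output
Maximum possible = rated * hours = 2627 * 8784 = 23075568 kWh
CF = 2594547 / 23075568
CF = 0.1124

0.1124


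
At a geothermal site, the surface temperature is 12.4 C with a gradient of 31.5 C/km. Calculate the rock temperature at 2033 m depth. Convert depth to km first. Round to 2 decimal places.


Convert depth to km: 2033 / 1000 = 2.033 km
Temperature increase = gradient * depth_km = 31.5 * 2.033 = 64.04 C
Temperature at depth = T_surface + delta_T = 12.4 + 64.04
T = 76.44 C

76.44


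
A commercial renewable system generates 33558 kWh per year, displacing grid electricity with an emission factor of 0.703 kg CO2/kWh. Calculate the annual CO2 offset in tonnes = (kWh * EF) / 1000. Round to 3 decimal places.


CO2 offset in kg = generation * emission_factor
CO2 offset = 33558 * 0.703 = 23591.27 kg
Convert to tonnes:
  CO2 offset = 23591.27 / 1000 = 23.591 tonnes

23.591


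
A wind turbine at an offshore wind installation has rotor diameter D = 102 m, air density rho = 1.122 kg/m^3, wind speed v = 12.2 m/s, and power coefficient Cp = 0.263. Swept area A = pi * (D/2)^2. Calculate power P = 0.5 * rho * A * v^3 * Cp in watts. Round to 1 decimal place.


Step 1 -- Compute swept area:
  A = pi * (D/2)^2 = pi * (102/2)^2 = 8171.28 m^2
Step 2 -- Apply wind power equation:
  P = 0.5 * rho * A * v^3 * Cp
  v^3 = 12.2^3 = 1815.848
  P = 0.5 * 1.122 * 8171.28 * 1815.848 * 0.263
  P = 2189214.6 W

2189214.6


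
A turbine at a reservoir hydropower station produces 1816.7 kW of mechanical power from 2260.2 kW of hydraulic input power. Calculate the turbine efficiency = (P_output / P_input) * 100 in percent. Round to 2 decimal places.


Turbine efficiency = (output power / input power) * 100
eta = (1816.7 / 2260.2) * 100
eta = 80.38%

80.38


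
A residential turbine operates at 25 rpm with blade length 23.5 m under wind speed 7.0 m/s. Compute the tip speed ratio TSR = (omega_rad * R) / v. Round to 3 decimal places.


Convert rotational speed to rad/s:
  omega = 25 * 2 * pi / 60 = 2.618 rad/s
Compute tip speed:
  v_tip = omega * R = 2.618 * 23.5 = 61.523 m/s
Tip speed ratio:
  TSR = v_tip / v_wind = 61.523 / 7.0 = 8.789

8.789


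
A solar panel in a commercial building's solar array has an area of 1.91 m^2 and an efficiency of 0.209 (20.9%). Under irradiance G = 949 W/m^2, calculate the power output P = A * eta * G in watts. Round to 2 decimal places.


Use the solar power formula P = A * eta * G.
Given: A = 1.91 m^2, eta = 0.209, G = 949 W/m^2
P = 1.91 * 0.209 * 949
P = 378.83 W

378.83


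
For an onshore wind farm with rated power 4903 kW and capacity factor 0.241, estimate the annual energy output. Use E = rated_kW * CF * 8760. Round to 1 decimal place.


Annual energy = rated_kW * capacity_factor * hours_per_year
Given: P_rated = 4903 kW, CF = 0.241, hours = 8760
E = 4903 * 0.241 * 8760
E = 10351017.5 kWh

10351017.5


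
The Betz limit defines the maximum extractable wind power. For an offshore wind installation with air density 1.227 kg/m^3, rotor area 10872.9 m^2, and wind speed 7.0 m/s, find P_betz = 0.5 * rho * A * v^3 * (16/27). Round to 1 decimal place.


The Betz coefficient Cp_max = 16/27 = 0.5926
v^3 = 7.0^3 = 343.0
P_betz = 0.5 * rho * A * v^3 * Cp_max
P_betz = 0.5 * 1.227 * 10872.9 * 343.0 * 0.5926
P_betz = 1355845.8 W

1355845.8


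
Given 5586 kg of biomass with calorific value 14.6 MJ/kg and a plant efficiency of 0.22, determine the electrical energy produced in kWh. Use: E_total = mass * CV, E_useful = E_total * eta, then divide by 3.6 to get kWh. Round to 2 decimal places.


Total energy = mass * CV = 5586 * 14.6 = 81555.6 MJ
Useful energy = total * eta = 81555.6 * 0.22 = 17942.23 MJ
Convert to kWh: 17942.23 / 3.6
Useful energy = 4983.95 kWh

4983.95


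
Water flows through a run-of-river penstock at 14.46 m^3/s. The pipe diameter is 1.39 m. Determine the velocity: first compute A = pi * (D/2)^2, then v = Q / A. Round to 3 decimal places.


Compute pipe cross-sectional area:
  A = pi * (D/2)^2 = pi * (1.39/2)^2 = 1.5175 m^2
Calculate velocity:
  v = Q / A = 14.46 / 1.5175
  v = 9.529 m/s

9.529


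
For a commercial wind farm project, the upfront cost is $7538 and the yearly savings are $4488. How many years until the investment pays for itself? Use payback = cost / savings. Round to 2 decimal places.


Simple payback period = initial cost / annual savings
Payback = 7538 / 4488
Payback = 1.68 years

1.68


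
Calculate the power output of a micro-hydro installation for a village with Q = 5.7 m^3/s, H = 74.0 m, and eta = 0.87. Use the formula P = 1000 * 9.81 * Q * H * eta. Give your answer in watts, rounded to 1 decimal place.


Apply the hydropower formula P = rho * g * Q * H * eta
rho * g = 1000 * 9.81 = 9810.0
P = 9810.0 * 5.7 * 74.0 * 0.87
P = 3599936.5 W

3599936.5


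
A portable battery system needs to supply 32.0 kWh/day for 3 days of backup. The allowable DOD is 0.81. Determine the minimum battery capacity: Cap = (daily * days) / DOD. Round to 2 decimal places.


Total energy needed = daily * days = 32.0 * 3 = 96.0 kWh
Account for depth of discharge:
  Cap = total_energy / DOD = 96.0 / 0.81
  Cap = 118.52 kWh

118.52


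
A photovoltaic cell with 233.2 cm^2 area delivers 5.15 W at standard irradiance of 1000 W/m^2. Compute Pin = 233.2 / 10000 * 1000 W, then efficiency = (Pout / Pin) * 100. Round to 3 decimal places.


First compute the input power:
  Pin = area_cm2 / 10000 * G = 233.2 / 10000 * 1000 = 23.32 W
Then compute efficiency:
  Efficiency = (Pout / Pin) * 100 = (5.15 / 23.32) * 100
  Efficiency = 22.084%

22.084


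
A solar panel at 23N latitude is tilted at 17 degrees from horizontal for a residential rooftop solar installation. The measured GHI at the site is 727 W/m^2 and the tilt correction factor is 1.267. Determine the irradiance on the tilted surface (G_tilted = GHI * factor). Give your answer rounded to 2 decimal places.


Identify the given values:
  GHI = 727 W/m^2, tilt correction factor = 1.267
Apply the formula G_tilted = GHI * factor:
  G_tilted = 727 * 1.267
  G_tilted = 921.11 W/m^2

921.11


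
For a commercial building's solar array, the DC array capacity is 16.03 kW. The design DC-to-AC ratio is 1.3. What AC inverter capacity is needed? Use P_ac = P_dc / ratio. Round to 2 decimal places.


The inverter AC capacity is determined by the DC/AC ratio.
Given: P_dc = 16.03 kW, DC/AC ratio = 1.3
P_ac = P_dc / ratio = 16.03 / 1.3
P_ac = 12.33 kW

12.33


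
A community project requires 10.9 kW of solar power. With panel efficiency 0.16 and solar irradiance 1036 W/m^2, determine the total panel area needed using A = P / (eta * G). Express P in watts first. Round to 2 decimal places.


Convert target power to watts: P = 10.9 * 1000 = 10900.0 W
Compute denominator: eta * G = 0.16 * 1036 = 165.76
Required area A = P / (eta * G) = 10900.0 / 165.76
A = 65.76 m^2

65.76


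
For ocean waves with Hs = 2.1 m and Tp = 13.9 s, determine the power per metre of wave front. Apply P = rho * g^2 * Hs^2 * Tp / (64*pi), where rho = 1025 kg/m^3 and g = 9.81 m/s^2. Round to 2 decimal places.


Apply wave power formula:
  g^2 = 9.81^2 = 96.2361
  Hs^2 = 2.1^2 = 4.41
  Numerator = rho * g^2 * Hs^2 * Tp = 1025 * 96.2361 * 4.41 * 13.9 = 6046656.11
  Denominator = 64 * pi = 201.0619
  P = 6046656.11 / 201.0619 = 30073.60 W/m

30073.60


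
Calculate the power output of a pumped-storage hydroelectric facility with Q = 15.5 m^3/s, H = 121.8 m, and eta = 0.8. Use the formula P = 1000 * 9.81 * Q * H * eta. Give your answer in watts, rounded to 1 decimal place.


Apply the hydropower formula P = rho * g * Q * H * eta
rho * g = 1000 * 9.81 = 9810.0
P = 9810.0 * 15.5 * 121.8 * 0.8
P = 14816239.2 W

14816239.2


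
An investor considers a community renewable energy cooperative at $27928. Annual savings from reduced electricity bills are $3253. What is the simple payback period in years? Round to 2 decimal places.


Simple payback period = initial cost / annual savings
Payback = 27928 / 3253
Payback = 8.59 years

8.59


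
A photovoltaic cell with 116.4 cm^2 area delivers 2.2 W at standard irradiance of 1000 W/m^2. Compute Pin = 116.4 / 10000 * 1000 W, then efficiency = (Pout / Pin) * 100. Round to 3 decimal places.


First compute the input power:
  Pin = area_cm2 / 10000 * G = 116.4 / 10000 * 1000 = 11.64 W
Then compute efficiency:
  Efficiency = (Pout / Pin) * 100 = (2.2 / 11.64) * 100
  Efficiency = 18.900%

18.900


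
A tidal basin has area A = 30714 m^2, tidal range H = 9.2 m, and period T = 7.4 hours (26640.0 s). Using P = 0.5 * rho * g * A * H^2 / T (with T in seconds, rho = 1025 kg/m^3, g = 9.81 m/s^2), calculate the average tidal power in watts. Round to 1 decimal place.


Convert period to seconds: T = 7.4 * 3600 = 26640.0 s
H^2 = 9.2^2 = 84.64
P = 0.5 * rho * g * A * H^2 / T
P = 0.5 * 1025 * 9.81 * 30714 * 84.64 / 26640.0
P = 490614.9 W

490614.9


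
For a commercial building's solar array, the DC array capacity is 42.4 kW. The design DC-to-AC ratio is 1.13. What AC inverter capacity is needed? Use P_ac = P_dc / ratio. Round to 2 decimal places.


The inverter AC capacity is determined by the DC/AC ratio.
Given: P_dc = 42.4 kW, DC/AC ratio = 1.13
P_ac = P_dc / ratio = 42.4 / 1.13
P_ac = 37.52 kW

37.52


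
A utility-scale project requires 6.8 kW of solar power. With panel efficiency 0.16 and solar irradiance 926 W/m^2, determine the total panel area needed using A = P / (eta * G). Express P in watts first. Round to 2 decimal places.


Convert target power to watts: P = 6.8 * 1000 = 6800.0 W
Compute denominator: eta * G = 0.16 * 926 = 148.16
Required area A = P / (eta * G) = 6800.0 / 148.16
A = 45.90 m^2

45.90


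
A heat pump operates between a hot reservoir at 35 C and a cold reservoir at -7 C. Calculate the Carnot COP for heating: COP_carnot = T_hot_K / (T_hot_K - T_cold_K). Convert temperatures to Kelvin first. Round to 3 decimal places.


Convert to Kelvin:
  T_hot = 35 + 273.15 = 308.15 K
  T_cold = -7 + 273.15 = 266.15 K
Apply Carnot COP formula:
  COP = T_hot_K / (T_hot_K - T_cold_K) = 308.15 / 42.0
  COP = 7.337

7.337


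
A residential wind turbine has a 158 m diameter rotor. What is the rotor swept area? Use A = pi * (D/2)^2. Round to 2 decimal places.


Compute the rotor radius:
  r = D / 2 = 158 / 2 = 79.0 m
Calculate swept area:
  A = pi * r^2 = pi * 79.0^2
  A = 19606.68 m^2

19606.68


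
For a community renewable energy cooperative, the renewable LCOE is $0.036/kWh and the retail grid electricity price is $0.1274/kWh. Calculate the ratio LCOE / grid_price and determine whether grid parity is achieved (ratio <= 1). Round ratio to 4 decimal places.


Compare LCOE to grid price:
  LCOE = $0.036/kWh, Grid price = $0.1274/kWh
  Ratio = LCOE / grid_price = 0.036 / 0.1274 = 0.2826
  Grid parity achieved (ratio <= 1)? yes

0.2826


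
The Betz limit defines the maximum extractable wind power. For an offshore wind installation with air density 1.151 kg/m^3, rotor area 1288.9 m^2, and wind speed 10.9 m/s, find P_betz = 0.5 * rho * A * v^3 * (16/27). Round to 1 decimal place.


The Betz coefficient Cp_max = 16/27 = 0.5926
v^3 = 10.9^3 = 1295.029
P_betz = 0.5 * rho * A * v^3 * Cp_max
P_betz = 0.5 * 1.151 * 1288.9 * 1295.029 * 0.5926
P_betz = 569246.4 W

569246.4


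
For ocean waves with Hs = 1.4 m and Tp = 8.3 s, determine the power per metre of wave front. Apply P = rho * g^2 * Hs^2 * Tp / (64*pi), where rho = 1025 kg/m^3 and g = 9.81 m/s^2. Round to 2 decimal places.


Apply wave power formula:
  g^2 = 9.81^2 = 96.2361
  Hs^2 = 1.4^2 = 1.96
  Numerator = rho * g^2 * Hs^2 * Tp = 1025 * 96.2361 * 1.96 * 8.3 = 1604708.1
  Denominator = 64 * pi = 201.0619
  P = 1604708.1 / 201.0619 = 7981.16 W/m

7981.16


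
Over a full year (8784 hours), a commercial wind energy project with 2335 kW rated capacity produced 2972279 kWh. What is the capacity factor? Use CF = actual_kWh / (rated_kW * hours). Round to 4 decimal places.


Capacity factor = actual output / maximum possible output
Maximum possible = rated * hours = 2335 * 8784 = 20510640 kWh
CF = 2972279 / 20510640
CF = 0.1449

0.1449


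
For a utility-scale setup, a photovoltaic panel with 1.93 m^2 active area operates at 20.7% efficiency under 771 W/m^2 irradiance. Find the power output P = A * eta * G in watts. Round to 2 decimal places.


Use the solar power formula P = A * eta * G.
Given: A = 1.93 m^2, eta = 0.207, G = 771 W/m^2
P = 1.93 * 0.207 * 771
P = 308.02 W

308.02


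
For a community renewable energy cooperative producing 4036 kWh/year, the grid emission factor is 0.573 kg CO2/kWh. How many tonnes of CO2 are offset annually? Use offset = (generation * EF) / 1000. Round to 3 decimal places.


CO2 offset in kg = generation * emission_factor
CO2 offset = 4036 * 0.573 = 2312.63 kg
Convert to tonnes:
  CO2 offset = 2312.63 / 1000 = 2.313 tonnes

2.313


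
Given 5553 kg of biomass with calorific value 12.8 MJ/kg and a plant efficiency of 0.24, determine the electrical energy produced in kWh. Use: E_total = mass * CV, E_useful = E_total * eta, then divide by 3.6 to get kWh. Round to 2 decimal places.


Total energy = mass * CV = 5553 * 12.8 = 71078.4 MJ
Useful energy = total * eta = 71078.4 * 0.24 = 17058.82 MJ
Convert to kWh: 17058.82 / 3.6
Useful energy = 4738.56 kWh

4738.56


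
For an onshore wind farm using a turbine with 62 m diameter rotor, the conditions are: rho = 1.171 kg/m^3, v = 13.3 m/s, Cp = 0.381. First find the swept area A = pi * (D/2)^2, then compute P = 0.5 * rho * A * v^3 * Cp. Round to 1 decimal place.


Step 1 -- Compute swept area:
  A = pi * (D/2)^2 = pi * (62/2)^2 = 3019.07 m^2
Step 2 -- Apply wind power equation:
  P = 0.5 * rho * A * v^3 * Cp
  v^3 = 13.3^3 = 2352.637
  P = 0.5 * 1.171 * 3019.07 * 2352.637 * 0.381
  P = 1584455.5 W

1584455.5


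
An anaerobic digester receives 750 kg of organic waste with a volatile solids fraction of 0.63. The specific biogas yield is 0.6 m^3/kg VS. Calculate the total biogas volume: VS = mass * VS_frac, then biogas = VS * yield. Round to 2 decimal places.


Compute volatile solids:
  VS = mass * VS_fraction = 750 * 0.63 = 472.5 kg
Calculate biogas volume:
  Biogas = VS * specific_yield = 472.5 * 0.6
  Biogas = 283.50 m^3

283.50


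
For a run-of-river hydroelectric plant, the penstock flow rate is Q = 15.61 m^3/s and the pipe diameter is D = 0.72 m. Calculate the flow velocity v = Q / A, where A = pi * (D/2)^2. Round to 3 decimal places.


Compute pipe cross-sectional area:
  A = pi * (D/2)^2 = pi * (0.72/2)^2 = 0.4072 m^2
Calculate velocity:
  v = Q / A = 15.61 / 0.4072
  v = 38.340 m/s

38.340


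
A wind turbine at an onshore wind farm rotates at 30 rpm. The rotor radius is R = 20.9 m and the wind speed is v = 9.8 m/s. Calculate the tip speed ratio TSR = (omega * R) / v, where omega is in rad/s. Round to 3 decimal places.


Convert rotational speed to rad/s:
  omega = 30 * 2 * pi / 60 = 3.1416 rad/s
Compute tip speed:
  v_tip = omega * R = 3.1416 * 20.9 = 65.659 m/s
Tip speed ratio:
  TSR = v_tip / v_wind = 65.659 / 9.8 = 6.700

6.700


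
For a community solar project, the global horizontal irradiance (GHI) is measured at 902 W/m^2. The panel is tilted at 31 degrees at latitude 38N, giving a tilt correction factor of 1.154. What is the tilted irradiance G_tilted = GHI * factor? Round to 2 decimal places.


Identify the given values:
  GHI = 902 W/m^2, tilt correction factor = 1.154
Apply the formula G_tilted = GHI * factor:
  G_tilted = 902 * 1.154
  G_tilted = 1040.91 W/m^2

1040.91


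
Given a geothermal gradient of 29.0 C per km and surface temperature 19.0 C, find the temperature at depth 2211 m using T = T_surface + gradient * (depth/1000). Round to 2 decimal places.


Convert depth to km: 2211 / 1000 = 2.211 km
Temperature increase = gradient * depth_km = 29.0 * 2.211 = 64.12 C
Temperature at depth = T_surface + delta_T = 19.0 + 64.12
T = 83.12 C

83.12


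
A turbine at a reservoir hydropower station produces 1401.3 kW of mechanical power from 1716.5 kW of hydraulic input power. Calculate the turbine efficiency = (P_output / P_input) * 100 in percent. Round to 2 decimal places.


Turbine efficiency = (output power / input power) * 100
eta = (1401.3 / 1716.5) * 100
eta = 81.64%

81.64


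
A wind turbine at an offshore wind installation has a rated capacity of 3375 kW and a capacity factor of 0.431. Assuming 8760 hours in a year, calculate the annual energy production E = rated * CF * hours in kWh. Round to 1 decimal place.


Annual energy = rated_kW * capacity_factor * hours_per_year
Given: P_rated = 3375 kW, CF = 0.431, hours = 8760
E = 3375 * 0.431 * 8760
E = 12742515.0 kWh

12742515.0


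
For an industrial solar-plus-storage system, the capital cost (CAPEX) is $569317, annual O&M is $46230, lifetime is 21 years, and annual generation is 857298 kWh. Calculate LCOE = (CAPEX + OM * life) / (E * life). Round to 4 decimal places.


Total cost = CAPEX + OM * lifetime = 569317 + 46230 * 21 = 569317 + 970830 = 1540147
Total generation = annual * lifetime = 857298 * 21 = 18003258 kWh
LCOE = 1540147 / 18003258
LCOE = 0.0855 $/kWh

0.0855


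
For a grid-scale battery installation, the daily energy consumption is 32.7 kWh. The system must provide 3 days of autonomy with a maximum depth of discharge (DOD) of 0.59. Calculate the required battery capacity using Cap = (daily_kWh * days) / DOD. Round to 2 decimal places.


Total energy needed = daily * days = 32.7 * 3 = 98.1 kWh
Account for depth of discharge:
  Cap = total_energy / DOD = 98.1 / 0.59
  Cap = 166.27 kWh

166.27


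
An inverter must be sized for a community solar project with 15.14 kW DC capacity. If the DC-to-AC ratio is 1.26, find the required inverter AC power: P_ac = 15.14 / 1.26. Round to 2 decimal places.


The inverter AC capacity is determined by the DC/AC ratio.
Given: P_dc = 15.14 kW, DC/AC ratio = 1.26
P_ac = P_dc / ratio = 15.14 / 1.26
P_ac = 12.02 kW

12.02


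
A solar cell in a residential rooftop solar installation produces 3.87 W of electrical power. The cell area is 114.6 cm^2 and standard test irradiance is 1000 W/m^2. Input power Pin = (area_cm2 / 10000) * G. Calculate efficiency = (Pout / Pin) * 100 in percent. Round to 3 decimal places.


First compute the input power:
  Pin = area_cm2 / 10000 * G = 114.6 / 10000 * 1000 = 11.46 W
Then compute efficiency:
  Efficiency = (Pout / Pin) * 100 = (3.87 / 11.46) * 100
  Efficiency = 33.770%

33.770


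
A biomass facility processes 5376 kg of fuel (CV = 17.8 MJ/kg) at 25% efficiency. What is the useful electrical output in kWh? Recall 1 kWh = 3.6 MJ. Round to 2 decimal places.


Total energy = mass * CV = 5376 * 17.8 = 95692.8 MJ
Useful energy = total * eta = 95692.8 * 0.25 = 23923.2 MJ
Convert to kWh: 23923.2 / 3.6
Useful energy = 6645.33 kWh

6645.33


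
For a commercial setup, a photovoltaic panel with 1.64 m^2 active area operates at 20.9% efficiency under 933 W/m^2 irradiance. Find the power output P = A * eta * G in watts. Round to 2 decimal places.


Use the solar power formula P = A * eta * G.
Given: A = 1.64 m^2, eta = 0.209, G = 933 W/m^2
P = 1.64 * 0.209 * 933
P = 319.80 W

319.80


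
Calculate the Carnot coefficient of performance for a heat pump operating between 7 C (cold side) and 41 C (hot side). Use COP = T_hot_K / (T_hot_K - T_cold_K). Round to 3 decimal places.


Convert to Kelvin:
  T_hot = 41 + 273.15 = 314.15 K
  T_cold = 7 + 273.15 = 280.15 K
Apply Carnot COP formula:
  COP = T_hot_K / (T_hot_K - T_cold_K) = 314.15 / 34.0
  COP = 9.240

9.240


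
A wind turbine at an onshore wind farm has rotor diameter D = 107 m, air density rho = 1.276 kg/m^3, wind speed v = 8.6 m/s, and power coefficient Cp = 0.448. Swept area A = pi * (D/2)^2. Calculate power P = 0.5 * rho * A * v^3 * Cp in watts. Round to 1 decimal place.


Step 1 -- Compute swept area:
  A = pi * (D/2)^2 = pi * (107/2)^2 = 8992.02 m^2
Step 2 -- Apply wind power equation:
  P = 0.5 * rho * A * v^3 * Cp
  v^3 = 8.6^3 = 636.056
  P = 0.5 * 1.276 * 8992.02 * 636.056 * 0.448
  P = 1634750.5 W

1634750.5


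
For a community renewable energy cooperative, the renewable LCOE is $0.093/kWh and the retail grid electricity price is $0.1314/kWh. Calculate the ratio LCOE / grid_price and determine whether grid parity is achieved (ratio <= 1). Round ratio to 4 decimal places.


Compare LCOE to grid price:
  LCOE = $0.093/kWh, Grid price = $0.1314/kWh
  Ratio = LCOE / grid_price = 0.093 / 0.1314 = 0.7078
  Grid parity achieved (ratio <= 1)? yes

0.7078


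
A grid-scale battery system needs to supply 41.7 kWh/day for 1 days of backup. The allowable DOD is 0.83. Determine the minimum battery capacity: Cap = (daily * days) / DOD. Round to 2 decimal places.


Total energy needed = daily * days = 41.7 * 1 = 41.7 kWh
Account for depth of discharge:
  Cap = total_energy / DOD = 41.7 / 0.83
  Cap = 50.24 kWh

50.24


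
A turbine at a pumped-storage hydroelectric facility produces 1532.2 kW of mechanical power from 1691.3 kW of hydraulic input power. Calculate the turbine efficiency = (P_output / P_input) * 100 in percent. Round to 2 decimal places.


Turbine efficiency = (output power / input power) * 100
eta = (1532.2 / 1691.3) * 100
eta = 90.59%

90.59


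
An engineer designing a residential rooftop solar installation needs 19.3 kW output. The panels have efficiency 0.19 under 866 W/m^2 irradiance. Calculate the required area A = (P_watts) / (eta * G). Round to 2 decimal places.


Convert target power to watts: P = 19.3 * 1000 = 19300.0 W
Compute denominator: eta * G = 0.19 * 866 = 164.54
Required area A = P / (eta * G) = 19300.0 / 164.54
A = 117.30 m^2

117.30


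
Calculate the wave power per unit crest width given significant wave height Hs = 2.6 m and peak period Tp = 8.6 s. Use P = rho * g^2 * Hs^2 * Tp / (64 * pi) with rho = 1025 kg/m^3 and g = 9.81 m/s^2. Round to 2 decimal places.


Apply wave power formula:
  g^2 = 9.81^2 = 96.2361
  Hs^2 = 2.6^2 = 6.76
  Numerator = rho * g^2 * Hs^2 * Tp = 1025 * 96.2361 * 6.76 * 8.6 = 5734651.46
  Denominator = 64 * pi = 201.0619
  P = 5734651.46 / 201.0619 = 28521.82 W/m

28521.82


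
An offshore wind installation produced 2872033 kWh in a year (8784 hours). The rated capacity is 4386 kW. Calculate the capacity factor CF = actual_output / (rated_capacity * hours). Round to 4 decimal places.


Capacity factor = actual output / maximum possible output
Maximum possible = rated * hours = 4386 * 8784 = 38526624 kWh
CF = 2872033 / 38526624
CF = 0.0745

0.0745


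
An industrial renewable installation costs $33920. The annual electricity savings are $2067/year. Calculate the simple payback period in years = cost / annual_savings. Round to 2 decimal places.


Simple payback period = initial cost / annual savings
Payback = 33920 / 2067
Payback = 16.41 years

16.41


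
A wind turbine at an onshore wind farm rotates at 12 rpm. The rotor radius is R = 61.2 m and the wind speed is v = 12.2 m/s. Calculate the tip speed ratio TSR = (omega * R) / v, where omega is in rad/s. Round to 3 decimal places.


Convert rotational speed to rad/s:
  omega = 12 * 2 * pi / 60 = 1.2566 rad/s
Compute tip speed:
  v_tip = omega * R = 1.2566 * 61.2 = 76.906 m/s
Tip speed ratio:
  TSR = v_tip / v_wind = 76.906 / 12.2 = 6.304

6.304


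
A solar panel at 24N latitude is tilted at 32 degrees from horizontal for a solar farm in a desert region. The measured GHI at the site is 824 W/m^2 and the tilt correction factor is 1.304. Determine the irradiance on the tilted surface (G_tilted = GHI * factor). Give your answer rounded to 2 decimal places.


Identify the given values:
  GHI = 824 W/m^2, tilt correction factor = 1.304
Apply the formula G_tilted = GHI * factor:
  G_tilted = 824 * 1.304
  G_tilted = 1074.50 W/m^2

1074.50


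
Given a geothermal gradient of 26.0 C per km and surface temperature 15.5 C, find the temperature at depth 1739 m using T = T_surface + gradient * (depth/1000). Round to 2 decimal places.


Convert depth to km: 1739 / 1000 = 1.739 km
Temperature increase = gradient * depth_km = 26.0 * 1.739 = 45.21 C
Temperature at depth = T_surface + delta_T = 15.5 + 45.21
T = 60.71 C

60.71


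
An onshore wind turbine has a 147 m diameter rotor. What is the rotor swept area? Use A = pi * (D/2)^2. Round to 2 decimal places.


Compute the rotor radius:
  r = D / 2 = 147 / 2 = 73.5 m
Calculate swept area:
  A = pi * r^2 = pi * 73.5^2
  A = 16971.67 m^2

16971.67


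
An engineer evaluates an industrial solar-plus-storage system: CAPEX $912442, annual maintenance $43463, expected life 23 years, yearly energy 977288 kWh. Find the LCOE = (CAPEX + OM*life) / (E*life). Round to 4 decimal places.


Total cost = CAPEX + OM * lifetime = 912442 + 43463 * 23 = 912442 + 999649 = 1912091
Total generation = annual * lifetime = 977288 * 23 = 22477624 kWh
LCOE = 1912091 / 22477624
LCOE = 0.0851 $/kWh

0.0851


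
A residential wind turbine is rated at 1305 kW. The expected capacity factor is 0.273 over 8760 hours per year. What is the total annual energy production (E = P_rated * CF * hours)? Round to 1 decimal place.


Annual energy = rated_kW * capacity_factor * hours_per_year
Given: P_rated = 1305 kW, CF = 0.273, hours = 8760
E = 1305 * 0.273 * 8760
E = 3120881.4 kWh

3120881.4


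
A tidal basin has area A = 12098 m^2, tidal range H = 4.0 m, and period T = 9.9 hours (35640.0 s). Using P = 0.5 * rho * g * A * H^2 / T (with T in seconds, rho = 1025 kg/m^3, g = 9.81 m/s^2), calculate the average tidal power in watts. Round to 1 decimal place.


Convert period to seconds: T = 9.9 * 3600 = 35640.0 s
H^2 = 4.0^2 = 16.0
P = 0.5 * rho * g * A * H^2 / T
P = 0.5 * 1025 * 9.81 * 12098 * 16.0 / 35640.0
P = 27306.0 W

27306.0


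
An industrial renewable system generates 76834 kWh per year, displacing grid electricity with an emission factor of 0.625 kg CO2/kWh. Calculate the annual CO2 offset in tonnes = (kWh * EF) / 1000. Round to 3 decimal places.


CO2 offset in kg = generation * emission_factor
CO2 offset = 76834 * 0.625 = 48021.25 kg
Convert to tonnes:
  CO2 offset = 48021.25 / 1000 = 48.021 tonnes

48.021


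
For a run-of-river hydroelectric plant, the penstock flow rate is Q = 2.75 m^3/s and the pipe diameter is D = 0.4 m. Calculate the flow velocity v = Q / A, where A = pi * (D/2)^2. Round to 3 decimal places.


Compute pipe cross-sectional area:
  A = pi * (D/2)^2 = pi * (0.4/2)^2 = 0.1257 m^2
Calculate velocity:
  v = Q / A = 2.75 / 0.1257
  v = 21.884 m/s

21.884


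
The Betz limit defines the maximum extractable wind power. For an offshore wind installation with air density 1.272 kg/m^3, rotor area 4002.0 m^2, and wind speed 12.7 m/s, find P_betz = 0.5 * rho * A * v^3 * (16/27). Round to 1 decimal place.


The Betz coefficient Cp_max = 16/27 = 0.5926
v^3 = 12.7^3 = 2048.383
P_betz = 0.5 * rho * A * v^3 * Cp_max
P_betz = 0.5 * 1.272 * 4002.0 * 2048.383 * 0.5926
P_betz = 3089595.2 W

3089595.2


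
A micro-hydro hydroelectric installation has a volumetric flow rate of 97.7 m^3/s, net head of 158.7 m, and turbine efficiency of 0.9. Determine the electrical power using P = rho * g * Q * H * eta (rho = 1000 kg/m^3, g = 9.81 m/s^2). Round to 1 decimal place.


Apply the hydropower formula P = rho * g * Q * H * eta
rho * g = 1000 * 9.81 = 9810.0
P = 9810.0 * 97.7 * 158.7 * 0.9
P = 136893556.7 W

136893556.7


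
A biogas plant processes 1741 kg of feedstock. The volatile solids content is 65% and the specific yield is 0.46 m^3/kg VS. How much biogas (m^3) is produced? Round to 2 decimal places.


Compute volatile solids:
  VS = mass * VS_fraction = 1741 * 0.65 = 1131.65 kg
Calculate biogas volume:
  Biogas = VS * specific_yield = 1131.65 * 0.46
  Biogas = 520.56 m^3

520.56


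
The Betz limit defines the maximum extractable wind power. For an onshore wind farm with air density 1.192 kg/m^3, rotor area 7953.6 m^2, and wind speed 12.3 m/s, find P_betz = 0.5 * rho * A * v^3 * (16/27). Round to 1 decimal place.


The Betz coefficient Cp_max = 16/27 = 0.5926
v^3 = 12.3^3 = 1860.867
P_betz = 0.5 * rho * A * v^3 * Cp_max
P_betz = 0.5 * 1.192 * 7953.6 * 1860.867 * 0.5926
P_betz = 5227349.7 W

5227349.7


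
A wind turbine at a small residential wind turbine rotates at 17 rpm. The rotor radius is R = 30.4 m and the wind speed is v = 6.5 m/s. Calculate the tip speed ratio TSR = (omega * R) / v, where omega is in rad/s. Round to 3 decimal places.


Convert rotational speed to rad/s:
  omega = 17 * 2 * pi / 60 = 1.7802 rad/s
Compute tip speed:
  v_tip = omega * R = 1.7802 * 30.4 = 54.119 m/s
Tip speed ratio:
  TSR = v_tip / v_wind = 54.119 / 6.5 = 8.326

8.326


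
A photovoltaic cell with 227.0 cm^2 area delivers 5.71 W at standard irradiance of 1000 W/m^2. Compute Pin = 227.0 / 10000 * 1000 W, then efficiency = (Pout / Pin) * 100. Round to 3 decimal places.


First compute the input power:
  Pin = area_cm2 / 10000 * G = 227.0 / 10000 * 1000 = 22.7 W
Then compute efficiency:
  Efficiency = (Pout / Pin) * 100 = (5.71 / 22.7) * 100
  Efficiency = 25.154%

25.154


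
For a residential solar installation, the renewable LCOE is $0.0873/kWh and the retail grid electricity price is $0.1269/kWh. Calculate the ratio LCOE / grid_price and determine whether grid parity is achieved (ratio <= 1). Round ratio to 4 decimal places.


Compare LCOE to grid price:
  LCOE = $0.0873/kWh, Grid price = $0.1269/kWh
  Ratio = LCOE / grid_price = 0.0873 / 0.1269 = 0.6879
  Grid parity achieved (ratio <= 1)? yes

0.6879


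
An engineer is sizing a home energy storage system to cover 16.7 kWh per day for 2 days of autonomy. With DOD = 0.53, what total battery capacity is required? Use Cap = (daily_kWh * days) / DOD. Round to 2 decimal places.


Total energy needed = daily * days = 16.7 * 2 = 33.4 kWh
Account for depth of discharge:
  Cap = total_energy / DOD = 33.4 / 0.53
  Cap = 63.02 kWh

63.02


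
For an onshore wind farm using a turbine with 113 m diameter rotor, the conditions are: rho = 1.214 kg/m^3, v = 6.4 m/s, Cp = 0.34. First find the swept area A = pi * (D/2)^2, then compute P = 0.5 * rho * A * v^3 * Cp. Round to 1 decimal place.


Step 1 -- Compute swept area:
  A = pi * (D/2)^2 = pi * (113/2)^2 = 10028.75 m^2
Step 2 -- Apply wind power equation:
  P = 0.5 * rho * A * v^3 * Cp
  v^3 = 6.4^3 = 262.144
  P = 0.5 * 1.214 * 10028.75 * 262.144 * 0.34
  P = 542568.2 W

542568.2


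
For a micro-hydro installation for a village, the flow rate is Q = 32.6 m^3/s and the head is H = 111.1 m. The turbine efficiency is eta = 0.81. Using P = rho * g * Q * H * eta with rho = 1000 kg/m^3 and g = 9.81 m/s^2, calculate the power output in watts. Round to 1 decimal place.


Apply the hydropower formula P = rho * g * Q * H * eta
rho * g = 1000 * 9.81 = 9810.0
P = 9810.0 * 32.6 * 111.1 * 0.81
P = 28779661.7 W

28779661.7


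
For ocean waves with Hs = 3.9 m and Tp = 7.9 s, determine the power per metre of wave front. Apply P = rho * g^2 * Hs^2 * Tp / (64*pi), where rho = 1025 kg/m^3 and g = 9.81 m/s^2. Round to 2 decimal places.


Apply wave power formula:
  g^2 = 9.81^2 = 96.2361
  Hs^2 = 3.9^2 = 15.21
  Numerator = rho * g^2 * Hs^2 * Tp = 1025 * 96.2361 * 15.21 * 7.9 = 11852724.38
  Denominator = 64 * pi = 201.0619
  P = 11852724.38 / 201.0619 = 58950.61 W/m

58950.61


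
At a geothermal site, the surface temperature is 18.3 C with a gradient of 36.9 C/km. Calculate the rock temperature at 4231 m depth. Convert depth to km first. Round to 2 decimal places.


Convert depth to km: 4231 / 1000 = 4.231 km
Temperature increase = gradient * depth_km = 36.9 * 4.231 = 156.12 C
Temperature at depth = T_surface + delta_T = 18.3 + 156.12
T = 174.42 C

174.42


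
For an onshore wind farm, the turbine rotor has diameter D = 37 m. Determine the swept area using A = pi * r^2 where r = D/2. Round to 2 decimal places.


Compute the rotor radius:
  r = D / 2 = 37 / 2 = 18.5 m
Calculate swept area:
  A = pi * r^2 = pi * 18.5^2
  A = 1075.21 m^2

1075.21


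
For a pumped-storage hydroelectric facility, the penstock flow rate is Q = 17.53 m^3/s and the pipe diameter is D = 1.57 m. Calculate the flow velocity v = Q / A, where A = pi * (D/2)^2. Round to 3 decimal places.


Compute pipe cross-sectional area:
  A = pi * (D/2)^2 = pi * (1.57/2)^2 = 1.9359 m^2
Calculate velocity:
  v = Q / A = 17.53 / 1.9359
  v = 9.055 m/s

9.055


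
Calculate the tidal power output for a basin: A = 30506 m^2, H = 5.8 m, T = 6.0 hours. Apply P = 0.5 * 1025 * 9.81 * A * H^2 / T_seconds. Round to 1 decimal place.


Convert period to seconds: T = 6.0 * 3600 = 21600.0 s
H^2 = 5.8^2 = 33.64
P = 0.5 * rho * g * A * H^2 / T
P = 0.5 * 1025 * 9.81 * 30506 * 33.64 / 21600.0
P = 238863.8 W

238863.8


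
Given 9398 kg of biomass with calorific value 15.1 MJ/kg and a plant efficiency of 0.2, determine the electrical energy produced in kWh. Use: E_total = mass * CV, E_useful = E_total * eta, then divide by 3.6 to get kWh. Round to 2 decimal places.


Total energy = mass * CV = 9398 * 15.1 = 141909.8 MJ
Useful energy = total * eta = 141909.8 * 0.2 = 28381.96 MJ
Convert to kWh: 28381.96 / 3.6
Useful energy = 7883.88 kWh

7883.88


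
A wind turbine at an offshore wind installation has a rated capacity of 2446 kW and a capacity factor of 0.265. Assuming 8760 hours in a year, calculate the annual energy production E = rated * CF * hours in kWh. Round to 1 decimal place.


Annual energy = rated_kW * capacity_factor * hours_per_year
Given: P_rated = 2446 kW, CF = 0.265, hours = 8760
E = 2446 * 0.265 * 8760
E = 5678144.4 kWh

5678144.4


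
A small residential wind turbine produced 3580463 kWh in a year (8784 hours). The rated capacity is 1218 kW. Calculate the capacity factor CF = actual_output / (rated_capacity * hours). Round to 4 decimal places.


Capacity factor = actual output / maximum possible output
Maximum possible = rated * hours = 1218 * 8784 = 10698912 kWh
CF = 3580463 / 10698912
CF = 0.3347

0.3347


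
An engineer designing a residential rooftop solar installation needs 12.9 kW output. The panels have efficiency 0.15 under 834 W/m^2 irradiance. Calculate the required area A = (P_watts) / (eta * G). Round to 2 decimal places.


Convert target power to watts: P = 12.9 * 1000 = 12900.0 W
Compute denominator: eta * G = 0.15 * 834 = 125.1
Required area A = P / (eta * G) = 12900.0 / 125.1
A = 103.12 m^2

103.12


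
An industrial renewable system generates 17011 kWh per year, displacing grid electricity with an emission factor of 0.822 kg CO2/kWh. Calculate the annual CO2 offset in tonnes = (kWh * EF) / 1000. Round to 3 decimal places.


CO2 offset in kg = generation * emission_factor
CO2 offset = 17011 * 0.822 = 13983.04 kg
Convert to tonnes:
  CO2 offset = 13983.04 / 1000 = 13.983 tonnes

13.983


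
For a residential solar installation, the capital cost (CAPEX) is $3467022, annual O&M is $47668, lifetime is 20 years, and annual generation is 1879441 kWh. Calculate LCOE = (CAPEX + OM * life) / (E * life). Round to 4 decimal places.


Total cost = CAPEX + OM * lifetime = 3467022 + 47668 * 20 = 3467022 + 953360 = 4420382
Total generation = annual * lifetime = 1879441 * 20 = 37588820 kWh
LCOE = 4420382 / 37588820
LCOE = 0.1176 $/kWh

0.1176


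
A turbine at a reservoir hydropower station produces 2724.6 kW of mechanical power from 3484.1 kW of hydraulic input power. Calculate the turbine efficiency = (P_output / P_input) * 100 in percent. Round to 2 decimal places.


Turbine efficiency = (output power / input power) * 100
eta = (2724.6 / 3484.1) * 100
eta = 78.20%

78.20


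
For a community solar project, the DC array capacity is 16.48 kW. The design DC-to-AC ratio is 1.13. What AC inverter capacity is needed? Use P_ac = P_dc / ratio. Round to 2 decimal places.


The inverter AC capacity is determined by the DC/AC ratio.
Given: P_dc = 16.48 kW, DC/AC ratio = 1.13
P_ac = P_dc / ratio = 16.48 / 1.13
P_ac = 14.58 kW

14.58


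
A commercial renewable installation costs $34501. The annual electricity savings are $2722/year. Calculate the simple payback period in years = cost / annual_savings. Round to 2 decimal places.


Simple payback period = initial cost / annual savings
Payback = 34501 / 2722
Payback = 12.67 years

12.67


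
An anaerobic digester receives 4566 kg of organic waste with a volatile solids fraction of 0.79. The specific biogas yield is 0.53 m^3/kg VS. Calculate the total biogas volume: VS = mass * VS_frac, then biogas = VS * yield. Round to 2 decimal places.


Compute volatile solids:
  VS = mass * VS_fraction = 4566 * 0.79 = 3607.14 kg
Calculate biogas volume:
  Biogas = VS * specific_yield = 3607.14 * 0.53
  Biogas = 1911.78 m^3

1911.78


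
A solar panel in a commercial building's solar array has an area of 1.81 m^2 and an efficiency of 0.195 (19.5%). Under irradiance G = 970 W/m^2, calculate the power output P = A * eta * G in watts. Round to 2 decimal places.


Use the solar power formula P = A * eta * G.
Given: A = 1.81 m^2, eta = 0.195, G = 970 W/m^2
P = 1.81 * 0.195 * 970
P = 342.36 W

342.36
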